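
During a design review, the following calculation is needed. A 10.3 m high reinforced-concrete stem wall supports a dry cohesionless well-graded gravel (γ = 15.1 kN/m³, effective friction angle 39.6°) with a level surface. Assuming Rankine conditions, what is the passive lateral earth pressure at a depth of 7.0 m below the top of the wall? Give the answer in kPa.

K_p = (1 + sin φ)/(1 − sin φ) = 4.516.
σ_h = K_p γ z = 4.516 × 15.1 × 7.0 = 477.4 kPa.

477 kPa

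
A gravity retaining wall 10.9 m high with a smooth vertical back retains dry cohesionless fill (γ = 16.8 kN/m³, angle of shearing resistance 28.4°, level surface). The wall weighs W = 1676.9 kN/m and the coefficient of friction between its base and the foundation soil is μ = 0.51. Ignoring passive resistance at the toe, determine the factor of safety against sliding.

K_a = tan²(45° − 28.4°/2) = 0.3554.
P_a = ½K_aγH² = 0.5×0.3554×16.8×10.9² = 354.6 kN/m, acting at H/3 = 3.633 m above the base.
FS_sliding = μW / P_a = 0.51×1676.9 / 354.6 = 2.411.

2.41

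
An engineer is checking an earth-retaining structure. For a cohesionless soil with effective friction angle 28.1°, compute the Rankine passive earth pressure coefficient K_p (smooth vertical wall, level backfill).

K_p = (1 + sin φ)/(1 − sin φ) = tan²(45° + 28.1°/2) = 2.781.

2.78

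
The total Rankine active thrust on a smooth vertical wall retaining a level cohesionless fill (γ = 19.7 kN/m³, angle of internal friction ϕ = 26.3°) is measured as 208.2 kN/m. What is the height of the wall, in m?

K_a = 0.3859. P_a = ½ K_a γ H² ⇒ H = √(2P_a/(K_a γ)).
H = √(2×208.2/(0.3859×19.7)) = 7.401 m.

7.40 m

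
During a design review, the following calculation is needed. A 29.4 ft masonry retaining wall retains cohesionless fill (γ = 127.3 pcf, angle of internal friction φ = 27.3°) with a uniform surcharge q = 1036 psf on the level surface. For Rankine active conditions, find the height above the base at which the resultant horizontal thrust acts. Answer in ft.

11.5 ft

K_a = 0.3711.
Triangular part P₁ = ½K_aγH² = 20420 at H/3 = 9.800 ft; rectangular part P₂ = K_a q H = 11300 at H/2 = 14.70 ft.
ȳ = (P₁·9.800 + P₂·14.70)/(P₁+P₂) = 11.55 ft.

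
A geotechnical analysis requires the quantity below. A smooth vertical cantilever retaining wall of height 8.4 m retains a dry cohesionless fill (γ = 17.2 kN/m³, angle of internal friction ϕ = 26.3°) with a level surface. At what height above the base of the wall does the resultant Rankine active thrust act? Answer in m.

2.80 m

K_a = 0.3859.
The pressure distribution is triangular, so the resultant acts at H/3 above the base = 8.4/3 = 2.800 m.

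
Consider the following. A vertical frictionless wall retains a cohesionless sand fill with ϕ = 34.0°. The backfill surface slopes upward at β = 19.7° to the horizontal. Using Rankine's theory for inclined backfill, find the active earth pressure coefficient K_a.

0.336

K_a = cos β · (cos β − √(cos²β − cos²φ)) / (cos β + √(cos²β − cos²φ)).
cos β = 0.9415, cos φ = 0.8290, √(cos²β − cos²φ) = 0.4462.
K_a = 0.9415 × (0.9415 − 0.4462)/(0.9415 + 0.4462) = 0.3361.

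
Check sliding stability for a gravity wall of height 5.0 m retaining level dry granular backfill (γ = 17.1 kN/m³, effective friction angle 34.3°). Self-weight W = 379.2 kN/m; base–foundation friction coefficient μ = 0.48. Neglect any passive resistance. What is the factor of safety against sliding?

K_a = tan²(45° − 34.3°/2) = 0.2792.
P_a = ½K_aγH² = 0.5×0.2792×17.1×5.0² = 59.67 kN/m, acting at H/3 = 1.667 m above the base.
FS_sliding = μW / P_a = 0.48×379.2 / 59.67 = 3.050.

3.05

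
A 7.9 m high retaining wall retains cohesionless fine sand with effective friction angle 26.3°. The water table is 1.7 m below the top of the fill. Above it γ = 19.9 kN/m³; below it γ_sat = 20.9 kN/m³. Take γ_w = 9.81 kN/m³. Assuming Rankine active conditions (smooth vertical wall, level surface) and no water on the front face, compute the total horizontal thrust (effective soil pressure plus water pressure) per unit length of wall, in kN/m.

K_a = tan²(45° − φ/2) = 0.3859.
γ' = 20.9 − 9.81 = 11.09 kN/m³. Depth below WT = 6.2 m.
σ'_h at WT = K_a γ d_w = 13.06 kPa; at base = 13.06 + K_a γ' × 6.2 = 39.59 kPa.
P₁ (0–1.7 m) = ½×13.06×1.7 = 11.10. P₂ (1.7–7.9 m) = ½(13.06+39.59)×6.2 = 163.2.
P_w = ½ γ_w h₂² = 0.5×9.81×6.2² = 188.5. Total = 11.10+163.2+188.5 = 362.9 kN/m.

363 kN/m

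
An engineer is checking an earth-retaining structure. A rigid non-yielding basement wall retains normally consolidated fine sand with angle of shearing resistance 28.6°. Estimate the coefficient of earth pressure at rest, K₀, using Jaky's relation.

K₀ = 1 − sin φ' = 1 − sin 28.6° = 0.5213.

0.521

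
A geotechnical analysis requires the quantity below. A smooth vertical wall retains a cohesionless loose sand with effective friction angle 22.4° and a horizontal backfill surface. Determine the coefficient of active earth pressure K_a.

K_a = (1 − sin φ)/(1 + sin φ) = (1 − sin 22.4°)/(1 + sin 22.4°) = 0.4482.

0.448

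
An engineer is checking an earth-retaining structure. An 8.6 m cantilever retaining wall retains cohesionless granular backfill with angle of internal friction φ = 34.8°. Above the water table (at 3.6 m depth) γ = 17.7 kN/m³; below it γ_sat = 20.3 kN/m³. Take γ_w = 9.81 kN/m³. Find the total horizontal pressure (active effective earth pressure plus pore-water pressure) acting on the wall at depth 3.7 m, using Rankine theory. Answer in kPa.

18.7 kPa

K_a = (1 − sin φ)/(1 + sin φ) = 0.2733.
γ' = 20.3 − 9.81 = 10.49 kN/m³.
Effective vertical stress at 3.7 m: σ'_v = 17.7×3.6 + 10.49×0.100 = 64.77 kPa.
σ'_h = K_a σ'_v = 0.2733 × 64.77 = 17.70 kPa; u = γ_w × 0.100 = 0.9810 kPa.
Total σ_h = 17.70 + 0.9810 = 18.68 kPa.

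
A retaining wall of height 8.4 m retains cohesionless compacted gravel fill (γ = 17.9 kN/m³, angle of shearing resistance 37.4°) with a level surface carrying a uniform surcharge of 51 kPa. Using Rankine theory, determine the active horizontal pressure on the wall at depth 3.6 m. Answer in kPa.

K_a = (1 − sin φ)/(1 + sin φ) = 0.2443.
σ_v = γz + q = 17.9 × 3.6 + 51 = 115.4 kPa.
σ_h = K_a σ_v = 0.2443 × 115.4 = 28.20 kPa.

28.2 kPa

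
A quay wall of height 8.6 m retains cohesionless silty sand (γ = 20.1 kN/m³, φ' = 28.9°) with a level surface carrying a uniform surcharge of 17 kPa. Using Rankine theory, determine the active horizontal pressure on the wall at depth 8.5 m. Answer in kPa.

65.4 kPa

K_a = (1 − sin φ)/(1 + sin φ) = 0.3484.
σ_v = γz + q = 20.1 × 8.5 + 17 = 187.9 kPa.
σ_h = K_a σ_v = 0.3484 × 187.9 = 65.44 kPa.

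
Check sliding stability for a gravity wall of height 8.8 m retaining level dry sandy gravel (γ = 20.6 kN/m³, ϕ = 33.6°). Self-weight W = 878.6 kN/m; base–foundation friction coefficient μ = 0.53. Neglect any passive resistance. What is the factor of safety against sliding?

K_a = tan²(45° − 33.6°/2) = 0.2875.
P_a = ½K_aγH² = 0.5×0.2875×20.6×8.8² = 229.3 kN/m, acting at H/3 = 2.933 m above the base.
FS_sliding = μW / P_a = 0.53×878.6 / 229.3 = 2.031.

2.03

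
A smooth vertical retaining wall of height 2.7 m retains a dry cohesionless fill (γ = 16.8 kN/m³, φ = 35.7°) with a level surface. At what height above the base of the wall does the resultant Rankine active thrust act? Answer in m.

0.900 m

K_a = 0.2630.
The pressure distribution is triangular, so the resultant acts at H/3 above the base = 2.7/3 = 0.9000 m.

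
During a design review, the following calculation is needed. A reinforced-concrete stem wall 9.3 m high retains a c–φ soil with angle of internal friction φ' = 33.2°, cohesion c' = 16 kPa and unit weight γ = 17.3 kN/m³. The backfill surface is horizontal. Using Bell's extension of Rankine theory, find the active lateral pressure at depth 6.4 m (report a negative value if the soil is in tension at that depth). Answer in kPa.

K_a = (1 − sin φ)/(1 + sin φ) = 0.2924.
σ_a = K_a γ z − 2c√K_a = 0.2924×17.3×6.4 − 2×16×0.5407 = 15.07 kPa.

15.1 kPa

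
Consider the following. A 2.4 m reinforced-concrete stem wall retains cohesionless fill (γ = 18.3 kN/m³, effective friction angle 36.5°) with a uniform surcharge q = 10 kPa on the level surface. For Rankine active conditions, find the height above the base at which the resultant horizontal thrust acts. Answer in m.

0.925 m

K_a = 0.2541.
Triangular part P₁ = ½K_aγH² = 13.39 at H/3 = 0.8000 m; rectangular part P₂ = K_a q H = 6.097 at H/2 = 1.200 m.
ȳ = (P₁·0.8000 + P₂·1.200)/(P₁+P₂) = 0.9252 m.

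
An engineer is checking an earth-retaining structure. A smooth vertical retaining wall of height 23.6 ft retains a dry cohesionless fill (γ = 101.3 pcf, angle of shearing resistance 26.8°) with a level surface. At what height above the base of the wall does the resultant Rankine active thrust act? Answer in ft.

K_a = 0.3785.
The pressure distribution is triangular, so the resultant acts at H/3 above the base = 23.6/3 = 7.867 ft.

7.87 ft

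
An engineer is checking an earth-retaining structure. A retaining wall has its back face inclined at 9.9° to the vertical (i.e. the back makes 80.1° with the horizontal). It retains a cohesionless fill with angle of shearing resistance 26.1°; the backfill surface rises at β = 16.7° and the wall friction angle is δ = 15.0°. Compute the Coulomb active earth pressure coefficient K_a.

K_a = sin²(α+φ) / [sin²α · sin(α−δ) · (1 + √{sin(φ+δ)sin(φ−β) / (sin(α−δ)sin(α+β))})²].
With α = 80.1°, φ = 26.1°, δ = 15.0°, β = 16.7°: K_a = 0.5789.

0.579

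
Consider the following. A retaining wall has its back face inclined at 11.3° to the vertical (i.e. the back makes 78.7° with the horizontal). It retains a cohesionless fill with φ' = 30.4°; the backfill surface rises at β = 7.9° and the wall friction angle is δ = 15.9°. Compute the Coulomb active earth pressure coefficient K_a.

K_a = sin²(α+φ) / [sin²α · sin(α−δ) · (1 + √{sin(φ+δ)sin(φ−β) / (sin(α−δ)sin(α+β))})²].
With α = 78.7°, φ = 30.4°, δ = 15.9°, β = 7.9°: K_a = 0.4300.

0.430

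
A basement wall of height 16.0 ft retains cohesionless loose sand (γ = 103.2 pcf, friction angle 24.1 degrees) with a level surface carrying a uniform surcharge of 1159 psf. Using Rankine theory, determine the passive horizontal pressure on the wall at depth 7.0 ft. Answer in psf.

4480 psf

K_p = (1 + sin φ)/(1 − sin φ) = 2.380.
σ_v = γz + q = 103.2 × 7.0 + 1159 = 1881 psf.
σ_h = K_p σ_v = 2.380 × 1881 = 4478 psf.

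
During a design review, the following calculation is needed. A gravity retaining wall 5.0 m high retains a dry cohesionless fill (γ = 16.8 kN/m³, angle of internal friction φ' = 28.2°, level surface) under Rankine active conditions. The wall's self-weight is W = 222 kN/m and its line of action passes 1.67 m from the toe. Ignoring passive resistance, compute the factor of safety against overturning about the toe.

K_a = tan²(45° − 28.2°/2) = 0.3582.
P_a = ½K_aγH² = 0.5×0.3582×16.8×5.0² = 75.22 kN/m, acting at H/3 = 1.667 m above the base.
Overturning moment M_o = P_a × H/3 = 75.22 × 1.667 = 125.4.
Resisting moment M_r = W × 1.67 = 222 × 1.67 = 370.7.
FS_overturning = M_r/M_o = 370.7/125.4 = 2.957.

2.96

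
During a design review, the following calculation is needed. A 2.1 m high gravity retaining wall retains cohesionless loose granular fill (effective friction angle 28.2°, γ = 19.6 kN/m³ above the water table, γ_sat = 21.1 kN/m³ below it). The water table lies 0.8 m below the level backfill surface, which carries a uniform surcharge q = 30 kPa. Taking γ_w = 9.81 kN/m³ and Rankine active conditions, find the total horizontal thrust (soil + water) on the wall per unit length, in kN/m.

43.8 kN/m

K_a = tan²(45° − φ/2) = 0.3582.
γ' = 21.1 − 9.81 = 11.29 kN/m³. h₂ = H − d_w = 1.3 m.
σ'_h: at surface K_a·q = 10.75; at WT K_a(q+γd_w) = 16.36; at base K_a(q+γd_w+γ'h₂) = 21.62 kPa.
P₁ = ½(10.75+16.36)×0.8 = 10.84; P₂ = ½(16.36+21.62)×1.3 = 24.69; P_w = ½γ_w h₂² = 8.289.
Total = 10.84+24.69+8.289 = 43.82 kN/m.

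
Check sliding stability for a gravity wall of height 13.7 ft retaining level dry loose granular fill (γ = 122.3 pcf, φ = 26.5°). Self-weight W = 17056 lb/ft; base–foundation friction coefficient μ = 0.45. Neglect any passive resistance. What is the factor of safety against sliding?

1.75

K_a = tan²(45° − 26.5°/2) = 0.3829.
P_a = ½K_aγH² = 0.5×0.3829×122.3×13.7² = 4395 lb/ft, acting at H/3 = 4.567 ft above the base.
FS_sliding = μW / P_a = 0.45×17056 / 4395 = 1.746.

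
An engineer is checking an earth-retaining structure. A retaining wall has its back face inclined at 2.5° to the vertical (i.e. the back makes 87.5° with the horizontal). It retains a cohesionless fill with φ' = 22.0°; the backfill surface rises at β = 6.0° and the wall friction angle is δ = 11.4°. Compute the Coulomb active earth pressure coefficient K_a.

0.471

K_a = sin²(α+φ) / [sin²α · sin(α−δ) · (1 + √{sin(φ+δ)sin(φ−β) / (sin(α−δ)sin(α+β))})²].
With α = 87.5°, φ = 22.0°, δ = 11.4°, β = 6.0°: K_a = 0.4708.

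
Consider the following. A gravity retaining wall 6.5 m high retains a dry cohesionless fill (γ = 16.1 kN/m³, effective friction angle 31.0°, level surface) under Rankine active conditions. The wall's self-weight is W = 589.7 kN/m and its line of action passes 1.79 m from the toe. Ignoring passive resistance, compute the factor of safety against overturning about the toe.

K_a = tan²(45° − 31.0°/2) = 0.3201.
P_a = ½K_aγH² = 0.5×0.3201×16.1×6.5² = 108.9 kN/m, acting at H/3 = 2.167 m above the base.
Overturning moment M_o = P_a × H/3 = 108.9 × 2.167 = 235.9.
Resisting moment M_r = W × 1.79 = 589.7 × 1.79 = 1056.
FS_overturning = M_r/M_o = 1056/235.9 = 4.475.

4.47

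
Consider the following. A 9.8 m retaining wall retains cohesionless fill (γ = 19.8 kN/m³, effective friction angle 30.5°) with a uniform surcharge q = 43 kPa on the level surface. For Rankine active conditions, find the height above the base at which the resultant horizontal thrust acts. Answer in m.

3.77 m

K_a = 0.3267.
Triangular part P₁ = ½K_aγH² = 310.6 at H/3 = 3.267 m; rectangular part P₂ = K_a q H = 137.7 at H/2 = 4.900 m.
ȳ = (P₁·3.267 + P₂·4.900)/(P₁+P₂) = 3.768 m.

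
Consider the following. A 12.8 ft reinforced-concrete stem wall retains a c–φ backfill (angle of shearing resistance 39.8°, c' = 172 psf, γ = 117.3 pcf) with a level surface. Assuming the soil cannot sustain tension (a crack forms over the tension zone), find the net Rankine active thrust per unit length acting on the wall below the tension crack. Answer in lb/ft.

550 lb/ft

K_a = 0.2194; √K_a = 0.4684.
Tension-crack depth z_c = 2c/(γ√K_a) = 2×172/(117.3×0.4684) = 6.261 ft.
σ_a at base = K_a γ H − 2c√K_a = 0.2194×117.3×12.8 − 2×172×0.4684 = 168.3 psf.
P_a = ½ × 168.3 × (H − z_c) = 0.5×168.3×6.539 = 550.4 lb/ft.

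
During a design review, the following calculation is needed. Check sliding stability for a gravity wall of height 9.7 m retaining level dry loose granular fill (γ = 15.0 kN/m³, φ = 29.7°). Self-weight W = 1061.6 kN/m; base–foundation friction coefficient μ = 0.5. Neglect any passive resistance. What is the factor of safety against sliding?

K_a = tan²(45° − 29.7°/2) = 0.3374.
P_a = ½K_aγH² = 0.5×0.3374×15.0×9.7² = 238.1 kN/m, acting at H/3 = 3.233 m above the base.
FS_sliding = μW / P_a = 0.5×1061.6 / 238.1 = 2.229.

2.23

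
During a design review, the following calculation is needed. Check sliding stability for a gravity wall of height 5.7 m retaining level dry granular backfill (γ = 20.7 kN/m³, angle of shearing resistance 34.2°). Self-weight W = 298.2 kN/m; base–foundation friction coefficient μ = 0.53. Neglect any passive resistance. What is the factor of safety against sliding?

K_a = tan²(45° − 34.2°/2) = 0.2803.
P_a = ½K_aγH² = 0.5×0.2803×20.7×5.7² = 94.27 kN/m, acting at H/3 = 1.900 m above the base.
FS_sliding = μW / P_a = 0.53×298.2 / 94.27 = 1.677.

1.68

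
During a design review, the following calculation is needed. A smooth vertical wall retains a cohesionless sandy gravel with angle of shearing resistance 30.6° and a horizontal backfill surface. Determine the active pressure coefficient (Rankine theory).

0.325

K_a = (1 − sin φ)/(1 + sin φ) = (1 − sin 30.6°)/(1 + sin 30.6°) = 0.3253.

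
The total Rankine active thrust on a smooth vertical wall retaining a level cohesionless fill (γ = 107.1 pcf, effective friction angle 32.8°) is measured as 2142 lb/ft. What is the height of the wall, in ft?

K_a = 0.2973. P_a = ½ K_a γ H² ⇒ H = √(2P_a/(K_a γ)).
H = √(2×2142/(0.2973×107.1)) = 11.60 ft.

11.6 ft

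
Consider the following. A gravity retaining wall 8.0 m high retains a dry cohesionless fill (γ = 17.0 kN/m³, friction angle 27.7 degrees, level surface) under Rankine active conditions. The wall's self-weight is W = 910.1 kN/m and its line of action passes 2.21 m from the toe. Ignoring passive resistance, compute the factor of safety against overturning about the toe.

3.80

K_a = tan²(45° − 27.7°/2) = 0.3653.
P_a = ½K_aγH² = 0.5×0.3653×17.0×8.0² = 198.7 kN/m, acting at H/3 = 2.667 m above the base.
Overturning moment M_o = P_a × H/3 = 198.7 × 2.667 = 530.0.
Resisting moment M_r = W × 2.21 = 910.1 × 2.21 = 2011.
FS_overturning = M_r/M_o = 2011/530.0 = 3.795.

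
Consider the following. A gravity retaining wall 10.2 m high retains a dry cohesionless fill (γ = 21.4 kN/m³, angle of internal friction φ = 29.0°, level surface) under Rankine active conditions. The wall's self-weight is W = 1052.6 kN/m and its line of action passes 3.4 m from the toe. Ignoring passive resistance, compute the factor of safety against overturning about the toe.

2.73

K_a = tan²(45° − 29.0°/2) = 0.3470.
P_a = ½K_aγH² = 0.5×0.3470×21.4×10.2² = 386.3 kN/m, acting at H/3 = 3.400 m above the base.
Overturning moment M_o = P_a × H/3 = 386.3 × 3.400 = 1313.
Resisting moment M_r = W × 3.4 = 1052.6 × 3.4 = 3579.
FS_overturning = M_r/M_o = 3579/1313 = 2.725.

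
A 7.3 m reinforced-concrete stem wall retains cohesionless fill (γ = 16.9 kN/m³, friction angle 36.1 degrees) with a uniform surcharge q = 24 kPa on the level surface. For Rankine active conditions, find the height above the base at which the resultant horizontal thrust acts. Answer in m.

K_a = 0.2585.
Triangular part P₁ = ½K_aγH² = 116.4 at H/3 = 2.433 m; rectangular part P₂ = K_a q H = 45.29 at H/2 = 3.650 m.
ȳ = (P₁·2.433 + P₂·3.650)/(P₁+P₂) = 2.774 m.

2.77 m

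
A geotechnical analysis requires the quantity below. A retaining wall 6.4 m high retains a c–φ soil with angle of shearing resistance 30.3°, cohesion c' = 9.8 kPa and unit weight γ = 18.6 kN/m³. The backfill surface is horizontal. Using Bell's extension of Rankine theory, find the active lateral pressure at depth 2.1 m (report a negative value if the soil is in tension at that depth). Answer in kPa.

1.62 kPa

K_a = (1 − sin φ)/(1 + sin φ) = 0.3293.
σ_a = K_a γ z − 2c√K_a = 0.3293×18.6×2.1 − 2×9.8×0.5739 = 1.616 kPa.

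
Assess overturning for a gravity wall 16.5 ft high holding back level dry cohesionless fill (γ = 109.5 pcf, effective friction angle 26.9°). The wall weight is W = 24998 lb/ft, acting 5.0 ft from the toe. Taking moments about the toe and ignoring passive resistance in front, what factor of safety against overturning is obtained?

K_a = tan²(45° − 26.9°/2) = 0.3770.
P_a = ½K_aγH² = 0.5×0.3770×109.5×16.5² = 5619 lb/ft, acting at H/3 = 5.500 ft above the base.
Overturning moment M_o = P_a × H/3 = 5619 × 5.500 = 30910.
Resisting moment M_r = W × 5.0 = 24998 × 5.0 = 125000.
FS_overturning = M_r/M_o = 125000/30910 = 4.044.

4.04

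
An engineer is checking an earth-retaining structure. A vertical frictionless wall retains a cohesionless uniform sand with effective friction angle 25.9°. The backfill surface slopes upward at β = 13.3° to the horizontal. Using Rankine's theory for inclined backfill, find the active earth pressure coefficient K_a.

0.436

K_a = cos β · (cos β − √(cos²β − cos²φ)) / (cos β + √(cos²β − cos²φ)).
cos β = 0.9732, cos φ = 0.8996, √(cos²β − cos²φ) = 0.3713.
K_a = 0.9732 × (0.9732 − 0.3713)/(0.9732 + 0.3713) = 0.4356.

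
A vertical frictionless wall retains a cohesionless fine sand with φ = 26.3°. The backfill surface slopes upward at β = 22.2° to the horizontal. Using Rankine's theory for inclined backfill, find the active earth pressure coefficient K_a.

K_a = cos β · (cos β − √(cos²β − cos²φ)) / (cos β + √(cos²β − cos²φ)).
cos β = 0.9259, cos φ = 0.8965, √(cos²β − cos²φ) = 0.2314.
K_a = 0.9259 × (0.9259 − 0.2314)/(0.9259 + 0.2314) = 0.5556.

0.556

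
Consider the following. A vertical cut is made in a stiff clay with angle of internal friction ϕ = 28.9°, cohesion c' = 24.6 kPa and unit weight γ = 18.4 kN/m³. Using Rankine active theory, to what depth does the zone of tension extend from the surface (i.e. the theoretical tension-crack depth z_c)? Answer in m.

K_a = tan²(45° − 28.9°/2) = 0.3484; √K_a = 0.5902.
The active pressure is zero where K_a γ z = 2c√K_a, so z_c = 2c/(γ√K_a) = 2×24.6/(18.4×0.5902) = 4.530 m.

4.53 m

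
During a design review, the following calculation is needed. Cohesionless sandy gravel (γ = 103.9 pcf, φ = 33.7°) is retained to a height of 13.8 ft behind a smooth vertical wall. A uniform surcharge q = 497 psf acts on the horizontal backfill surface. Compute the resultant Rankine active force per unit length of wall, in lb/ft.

K_a = tan²(45° − φ/2) = 0.2863.
Soil triangle: ½ K_a γ H² = 0.5×0.2863×103.9×13.8² = 2832 lb/ft.
Surcharge rectangle: K_a q H = 0.2863×497×13.8 = 1964 lb/ft.
Total = 2832 + 1964 = 4796 lb/ft.

4800 lb/ft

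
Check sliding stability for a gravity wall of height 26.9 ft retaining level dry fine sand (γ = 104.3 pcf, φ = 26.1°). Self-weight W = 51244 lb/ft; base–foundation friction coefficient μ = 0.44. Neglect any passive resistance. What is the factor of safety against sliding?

K_a = tan²(45° − 26.1°/2) = 0.3889.
P_a = ½K_aγH² = 0.5×0.3889×104.3×26.9² = 14680 lb/ft, acting at H/3 = 8.967 ft above the base.
FS_sliding = μW / P_a = 0.44×51244 / 14680 = 1.536.

1.54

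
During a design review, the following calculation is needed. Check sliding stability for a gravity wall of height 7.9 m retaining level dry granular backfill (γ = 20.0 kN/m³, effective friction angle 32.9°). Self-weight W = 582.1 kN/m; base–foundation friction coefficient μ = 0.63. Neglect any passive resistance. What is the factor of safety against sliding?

1.98

K_a = tan²(45° − 32.9°/2) = 0.2960.
P_a = ½K_aγH² = 0.5×0.2960×20.0×7.9² = 184.8 kN/m, acting at H/3 = 2.633 m above the base.
FS_sliding = μW / P_a = 0.63×582.1 / 184.8 = 1.985.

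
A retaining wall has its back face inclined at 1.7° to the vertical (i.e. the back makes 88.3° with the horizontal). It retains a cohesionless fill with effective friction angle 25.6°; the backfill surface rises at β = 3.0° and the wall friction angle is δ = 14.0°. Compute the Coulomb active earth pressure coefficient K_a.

0.384

K_a = sin²(α+φ) / [sin²α · sin(α−δ) · (1 + √{sin(φ+δ)sin(φ−β) / (sin(α−δ)sin(α+β))})²].
With α = 88.3°, φ = 25.6°, δ = 14.0°, β = 3.0°: K_a = 0.3839.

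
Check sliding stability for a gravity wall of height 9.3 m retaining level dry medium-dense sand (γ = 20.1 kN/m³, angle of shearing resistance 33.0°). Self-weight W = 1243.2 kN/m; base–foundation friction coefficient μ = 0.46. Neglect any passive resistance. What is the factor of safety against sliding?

K_a = tan²(45° − 33.0°/2) = 0.2948.
P_a = ½K_aγH² = 0.5×0.2948×20.1×9.3² = 256.2 kN/m, acting at H/3 = 3.100 m above the base.
FS_sliding = μW / P_a = 0.46×1243.2 / 256.2 = 2.232.

2.23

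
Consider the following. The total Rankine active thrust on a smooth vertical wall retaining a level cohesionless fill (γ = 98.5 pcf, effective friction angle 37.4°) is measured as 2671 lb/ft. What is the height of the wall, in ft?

14.9 ft

K_a = 0.2443. P_a = ½ K_a γ H² ⇒ H = √(2P_a/(K_a γ)).
H = √(2×2671/(0.2443×98.5)) = 14.90 ft.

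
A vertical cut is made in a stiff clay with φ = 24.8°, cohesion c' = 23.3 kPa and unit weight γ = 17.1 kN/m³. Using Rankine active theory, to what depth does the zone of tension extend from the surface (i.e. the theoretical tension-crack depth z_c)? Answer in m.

4.26 m

K_a = tan²(45° − 24.8°/2) = 0.4090; √K_a = 0.6395.
The active pressure is zero where K_a γ z = 2c√K_a, so z_c = 2c/(γ√K_a) = 2×23.3/(17.1×0.6395) = 4.261 m.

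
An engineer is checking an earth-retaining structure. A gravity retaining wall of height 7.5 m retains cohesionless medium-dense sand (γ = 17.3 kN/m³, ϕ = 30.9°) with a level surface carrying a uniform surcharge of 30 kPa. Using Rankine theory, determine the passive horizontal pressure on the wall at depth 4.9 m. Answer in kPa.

K_p = (1 + sin φ)/(1 − sin φ) = 3.111.
σ_v = γz + q = 17.3 × 4.9 + 30 = 114.8 kPa.
σ_h = K_p σ_v = 3.111 × 114.8 = 357.1 kPa.

357 kPa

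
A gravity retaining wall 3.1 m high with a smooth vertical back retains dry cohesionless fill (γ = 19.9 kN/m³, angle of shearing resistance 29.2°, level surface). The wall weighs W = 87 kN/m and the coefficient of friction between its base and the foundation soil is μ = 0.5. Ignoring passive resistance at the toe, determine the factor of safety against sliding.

K_a = tan²(45° − 29.2°/2) = 0.3442.
P_a = ½K_aγH² = 0.5×0.3442×19.9×3.1² = 32.91 kN/m, acting at H/3 = 1.033 m above the base.
FS_sliding = μW / P_a = 0.5×87 / 32.91 = 1.322.

1.32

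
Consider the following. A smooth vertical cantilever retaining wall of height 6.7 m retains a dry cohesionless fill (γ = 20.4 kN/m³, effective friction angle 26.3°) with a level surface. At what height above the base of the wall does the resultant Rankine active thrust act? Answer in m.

2.23 m

K_a = 0.3859.
The pressure distribution is triangular, so the resultant acts at H/3 above the base = 6.7/3 = 2.233 m.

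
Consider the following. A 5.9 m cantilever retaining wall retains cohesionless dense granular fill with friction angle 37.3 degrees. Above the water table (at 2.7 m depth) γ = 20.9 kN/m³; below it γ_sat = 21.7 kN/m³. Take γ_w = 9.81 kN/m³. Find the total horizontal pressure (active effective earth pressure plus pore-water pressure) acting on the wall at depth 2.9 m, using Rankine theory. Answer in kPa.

K_a = (1 − sin φ)/(1 + sin φ) = 0.2453.
γ' = 21.7 − 9.81 = 11.89 kN/m³.
Effective vertical stress at 2.9 m: σ'_v = 20.9×2.7 + 11.89×0.200 = 58.81 kPa.
σ'_h = K_a σ'_v = 0.2453 × 58.81 = 14.43 kPa; u = γ_w × 0.200 = 1.962 kPa.
Total σ_h = 14.43 + 1.962 = 16.39 kPa.

16.4 kPa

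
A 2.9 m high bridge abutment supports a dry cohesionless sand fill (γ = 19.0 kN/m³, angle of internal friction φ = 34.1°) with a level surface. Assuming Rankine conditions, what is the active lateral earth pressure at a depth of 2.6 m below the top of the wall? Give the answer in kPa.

13.9 kPa

K_a = (1 − sin φ)/(1 + sin φ) = 0.2815.
σ_h = K_a γ z = 0.2815 × 19.0 × 2.6 = 13.91 kPa.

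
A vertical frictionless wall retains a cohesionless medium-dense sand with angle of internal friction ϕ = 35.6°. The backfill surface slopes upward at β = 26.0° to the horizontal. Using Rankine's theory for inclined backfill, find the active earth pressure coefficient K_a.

K_a = cos β · (cos β − √(cos²β − cos²φ)) / (cos β + √(cos²β − cos²φ)).
cos β = 0.8988, cos φ = 0.8131, √(cos²β − cos²φ) = 0.3830.
K_a = 0.8988 × (0.8988 − 0.3830)/(0.8988 + 0.3830) = 0.3617.

0.362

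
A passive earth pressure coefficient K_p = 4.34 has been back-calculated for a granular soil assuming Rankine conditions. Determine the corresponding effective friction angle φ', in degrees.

38.7°

K_p = (1+sin φ)/(1−sin φ) ⇒ sin φ = (K_p − 1)/(K_p + 1) = 0.6255.
φ = arcsin(0.6255) = 38.72°.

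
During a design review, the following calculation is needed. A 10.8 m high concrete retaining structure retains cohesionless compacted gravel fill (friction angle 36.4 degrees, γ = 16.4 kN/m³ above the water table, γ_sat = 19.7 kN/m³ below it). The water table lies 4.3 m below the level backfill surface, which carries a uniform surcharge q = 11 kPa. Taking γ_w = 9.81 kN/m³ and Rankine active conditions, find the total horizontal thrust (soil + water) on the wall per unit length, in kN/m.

447 kN/m

K_a = tan²(45° − φ/2) = 0.2552.
γ' = 19.7 − 9.81 = 9.890 kN/m³. h₂ = H − d_w = 6.5 m.
σ'_h: at surface K_a·q = 2.807; at WT K_a(q+γd_w) = 20.80; at base K_a(q+γd_w+γ'h₂) = 37.20 kPa.
P₁ = ½(2.807+20.80)×4.3 = 50.76; P₂ = ½(20.80+37.20)×6.5 = 188.5; P_w = ½γ_w h₂² = 207.2.
Total = 50.76+188.5+207.2 = 446.5 kN/m.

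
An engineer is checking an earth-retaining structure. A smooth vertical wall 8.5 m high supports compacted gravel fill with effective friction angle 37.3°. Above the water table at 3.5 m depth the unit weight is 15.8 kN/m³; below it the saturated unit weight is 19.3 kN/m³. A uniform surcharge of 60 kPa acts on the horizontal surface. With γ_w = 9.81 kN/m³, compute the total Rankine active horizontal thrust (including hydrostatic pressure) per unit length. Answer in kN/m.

368 kN/m

K_a = tan²(45° − φ/2) = 0.2453.
γ' = 19.3 − 9.81 = 9.490 kN/m³. h₂ = H − d_w = 5.0 m.
σ'_h: at surface K_a·q = 14.72; at WT K_a(q+γd_w) = 28.29; at base K_a(q+γd_w+γ'h₂) = 39.93 kPa.
P₁ = ½(14.72+28.29)×3.5 = 75.26; P₂ = ½(28.29+39.93)×5.0 = 170.5; P_w = ½γ_w h₂² = 122.6.
Total = 75.26+170.5+122.6 = 368.4 kN/m.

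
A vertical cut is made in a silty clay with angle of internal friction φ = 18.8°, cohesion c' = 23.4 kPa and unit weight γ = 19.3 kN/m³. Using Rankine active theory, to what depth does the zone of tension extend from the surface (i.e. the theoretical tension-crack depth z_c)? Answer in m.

K_a = tan²(45° − 18.8°/2) = 0.5126; √K_a = 0.7159.
The active pressure is zero where K_a γ z = 2c√K_a, so z_c = 2c/(γ√K_a) = 2×23.4/(19.3×0.7159) = 3.387 m.

3.39 m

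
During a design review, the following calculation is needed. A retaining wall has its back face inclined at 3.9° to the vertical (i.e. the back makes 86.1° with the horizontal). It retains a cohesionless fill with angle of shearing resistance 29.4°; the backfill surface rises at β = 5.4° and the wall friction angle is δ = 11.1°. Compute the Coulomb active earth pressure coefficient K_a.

K_a = sin²(α+φ) / [sin²α · sin(α−δ) · (1 + √{sin(φ+δ)sin(φ−β) / (sin(α−δ)sin(α+β))})²].
With α = 86.1°, φ = 29.4°, δ = 11.1°, β = 5.4°: K_a = 0.3653.

0.365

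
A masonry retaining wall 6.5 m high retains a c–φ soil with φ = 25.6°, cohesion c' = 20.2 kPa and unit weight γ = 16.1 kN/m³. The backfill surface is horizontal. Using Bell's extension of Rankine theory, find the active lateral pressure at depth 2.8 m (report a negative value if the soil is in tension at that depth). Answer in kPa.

-7.56 kPa

K_a = (1 − sin φ)/(1 + sin φ) = 0.3966.
σ_a = K_a γ z − 2c√K_a = 0.3966×16.1×2.8 − 2×20.2×0.6297 = -7.564 kPa.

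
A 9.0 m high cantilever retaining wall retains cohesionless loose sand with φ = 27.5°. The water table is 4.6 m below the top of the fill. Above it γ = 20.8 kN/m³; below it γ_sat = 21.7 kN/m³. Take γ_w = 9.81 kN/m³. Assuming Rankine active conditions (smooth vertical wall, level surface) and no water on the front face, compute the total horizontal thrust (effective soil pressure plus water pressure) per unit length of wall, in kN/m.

K_a = tan²(45° − φ/2) = 0.3682.
γ' = 21.7 − 9.81 = 11.89 kN/m³. Depth below WT = 4.4 m.
σ'_h at WT = K_a γ d_w = 35.23 kPa; at base = 35.23 + K_a γ' × 4.4 = 54.50 kPa.
P₁ (0–4.6 m) = ½×35.23×4.6 = 81.03. P₂ (4.6–9.0 m) = ½(35.23+54.50)×4.4 = 197.4.
P_w = ½ γ_w h₂² = 0.5×9.81×4.4² = 94.96. Total = 81.03+197.4+94.96 = 373.4 kN/m.

373 kN/m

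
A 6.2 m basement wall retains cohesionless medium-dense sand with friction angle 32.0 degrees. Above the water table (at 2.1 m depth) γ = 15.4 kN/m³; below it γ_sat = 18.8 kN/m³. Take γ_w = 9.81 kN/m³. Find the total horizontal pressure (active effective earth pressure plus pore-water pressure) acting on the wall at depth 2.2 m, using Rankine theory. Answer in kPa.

K_a = (1 − sin φ)/(1 + sin φ) = 0.3073.
γ' = 18.8 − 9.81 = 8.990 kN/m³.
Effective vertical stress at 2.2 m: σ'_v = 15.4×2.1 + 8.990×0.100 = 33.24 kPa.
σ'_h = K_a σ'_v = 0.3073 × 33.24 = 10.21 kPa; u = γ_w × 0.100 = 0.9810 kPa.
Total σ_h = 10.21 + 0.9810 = 11.19 kPa.

11.2 kPa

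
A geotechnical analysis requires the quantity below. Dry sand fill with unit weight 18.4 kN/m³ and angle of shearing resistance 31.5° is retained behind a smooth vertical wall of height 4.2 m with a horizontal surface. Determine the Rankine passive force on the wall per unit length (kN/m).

K_p = tan²(45° + φ/2) = 3.188.
P_p = ½ K_p γ H² = 0.5 × 3.188 × 18.4 × 4.2² = 517.5 kN/m.

517 kN/m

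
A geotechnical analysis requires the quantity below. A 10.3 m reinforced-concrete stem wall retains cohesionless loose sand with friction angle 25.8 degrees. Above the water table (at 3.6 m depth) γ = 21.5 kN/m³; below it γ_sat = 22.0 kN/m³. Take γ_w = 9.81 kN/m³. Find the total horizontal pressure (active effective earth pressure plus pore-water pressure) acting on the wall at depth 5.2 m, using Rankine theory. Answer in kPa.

K_a = (1 − sin φ)/(1 + sin φ) = 0.3935.
γ' = 22.0 − 9.81 = 12.19 kN/m³.
Effective vertical stress at 5.2 m: σ'_v = 21.5×3.6 + 12.19×1.60 = 96.90 kPa.
σ'_h = K_a σ'_v = 0.3935 × 96.90 = 38.13 kPa; u = γ_w × 1.60 = 15.70 kPa.
Total σ_h = 38.13 + 15.70 = 53.83 kPa.

53.8 kPa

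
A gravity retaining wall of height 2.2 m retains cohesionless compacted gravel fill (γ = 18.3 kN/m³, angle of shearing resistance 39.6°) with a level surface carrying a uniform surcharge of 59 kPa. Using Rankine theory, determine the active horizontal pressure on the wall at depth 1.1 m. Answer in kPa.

K_a = (1 − sin φ)/(1 + sin φ) = 0.2214.
σ_v = γz + q = 18.3 × 1.1 + 59 = 79.13 kPa.
σ_h = K_a σ_v = 0.2214 × 79.13 = 17.52 kPa.

17.5 kPa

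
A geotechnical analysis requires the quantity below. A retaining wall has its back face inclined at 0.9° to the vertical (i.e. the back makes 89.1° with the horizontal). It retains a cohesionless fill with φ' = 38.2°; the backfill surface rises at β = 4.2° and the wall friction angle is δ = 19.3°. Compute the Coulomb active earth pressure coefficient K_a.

K_a = sin²(α+φ) / [sin²α · sin(α−δ) · (1 + √{sin(φ+δ)sin(φ−β) / (sin(α−δ)sin(α+β))})²].
With α = 89.1°, φ = 38.2°, δ = 19.3°, β = 4.2°: K_a = 0.2308.

0.231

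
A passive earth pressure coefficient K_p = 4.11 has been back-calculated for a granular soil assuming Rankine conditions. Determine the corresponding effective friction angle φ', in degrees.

37.5°

K_p = (1+sin φ)/(1−sin φ) ⇒ sin φ = (K_p − 1)/(K_p + 1) = 0.6086.
φ = arcsin(0.6086) = 37.49°.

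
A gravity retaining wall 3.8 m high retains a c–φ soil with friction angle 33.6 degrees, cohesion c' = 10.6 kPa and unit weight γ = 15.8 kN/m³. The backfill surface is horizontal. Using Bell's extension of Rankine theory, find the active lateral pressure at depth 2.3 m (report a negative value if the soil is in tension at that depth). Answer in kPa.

-0.919 kPa

K_a = (1 − sin φ)/(1 + sin φ) = 0.2875.
σ_a = K_a γ z − 2c√K_a = 0.2875×15.8×2.3 − 2×10.6×0.5362 = -0.9194 kPa.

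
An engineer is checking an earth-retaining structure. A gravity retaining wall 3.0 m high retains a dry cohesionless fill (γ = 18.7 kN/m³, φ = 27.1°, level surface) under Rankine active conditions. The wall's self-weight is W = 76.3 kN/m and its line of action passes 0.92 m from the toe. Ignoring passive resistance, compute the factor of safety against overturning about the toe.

K_a = tan²(45° − 27.1°/2) = 0.3741.
P_a = ½K_aγH² = 0.5×0.3741×18.7×3.0² = 31.48 kN/m, acting at H/3 = 1.000 m above the base.
Overturning moment M_o = P_a × H/3 = 31.48 × 1.000 = 31.48.
Resisting moment M_r = W × 0.92 = 76.3 × 0.92 = 70.20.
FS_overturning = M_r/M_o = 70.20/31.48 = 2.230.

2.23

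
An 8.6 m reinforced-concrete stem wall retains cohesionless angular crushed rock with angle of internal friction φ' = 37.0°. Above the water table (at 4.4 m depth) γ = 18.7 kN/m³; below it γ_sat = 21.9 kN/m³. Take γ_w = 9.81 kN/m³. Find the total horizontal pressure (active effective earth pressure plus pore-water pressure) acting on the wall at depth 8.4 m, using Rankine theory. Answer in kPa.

71.7 kPa

K_a = (1 − sin φ)/(1 + sin φ) = 0.2486.
γ' = 21.9 − 9.81 = 12.09 kN/m³.
Effective vertical stress at 8.4 m: σ'_v = 18.7×4.4 + 12.09×4.00 = 130.6 kPa.
σ'_h = K_a σ'_v = 0.2486 × 130.6 = 32.47 kPa; u = γ_w × 4.00 = 39.24 kPa.
Total σ_h = 32.47 + 39.24 = 71.71 kPa.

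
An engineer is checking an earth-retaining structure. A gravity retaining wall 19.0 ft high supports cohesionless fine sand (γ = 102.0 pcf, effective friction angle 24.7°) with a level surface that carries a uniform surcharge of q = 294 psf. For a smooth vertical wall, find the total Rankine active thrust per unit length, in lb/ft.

K_a = tan²(45° − φ/2) = 0.4106.
Soil triangle: ½ K_a γ H² = 0.5×0.4106×102.0×19.0² = 7559 lb/ft.
Surcharge rectangle: K_a q H = 0.4106×294×19.0 = 2293 lb/ft.
Total = 7559 + 2293 = 9852 lb/ft.

9850 lb/ft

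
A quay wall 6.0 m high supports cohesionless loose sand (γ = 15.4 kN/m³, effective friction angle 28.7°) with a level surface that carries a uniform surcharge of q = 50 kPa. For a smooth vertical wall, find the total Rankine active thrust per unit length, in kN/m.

K_a = tan²(45° − φ/2) = 0.3511.
Soil triangle: ½ K_a γ H² = 0.5×0.3511×15.4×6.0² = 97.34 kN/m.
Surcharge rectangle: K_a q H = 0.3511×50×6.0 = 105.3 kN/m.
Total = 97.34 + 105.3 = 202.7 kN/m.

203 kN/m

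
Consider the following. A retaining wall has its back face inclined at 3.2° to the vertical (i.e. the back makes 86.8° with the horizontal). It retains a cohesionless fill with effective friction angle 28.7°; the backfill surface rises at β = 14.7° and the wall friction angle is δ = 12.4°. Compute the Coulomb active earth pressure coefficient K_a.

K_a = sin²(α+φ) / [sin²α · sin(α−δ) · (1 + √{sin(φ+δ)sin(φ−β) / (sin(α−δ)sin(α+β))})²].
With α = 86.8°, φ = 28.7°, δ = 12.4°, β = 14.7°: K_a = 0.4265.

0.426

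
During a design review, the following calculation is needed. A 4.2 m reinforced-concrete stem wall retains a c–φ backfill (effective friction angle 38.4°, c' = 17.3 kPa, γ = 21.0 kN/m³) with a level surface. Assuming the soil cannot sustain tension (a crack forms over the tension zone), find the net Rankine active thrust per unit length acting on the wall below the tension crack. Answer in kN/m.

K_a = 0.2337; √K_a = 0.4834.
Tension-crack depth z_c = 2c/(γ√K_a) = 2×17.3/(21.0×0.4834) = 3.408 m.
σ_a at base = K_a γ H − 2c√K_a = 0.2337×21.0×4.2 − 2×17.3×0.4834 = 3.886 kPa.
P_a = ½ × 3.886 × (H − z_c) = 0.5×3.886×0.7917 = 1.538 kN/m.

1.54 kN/m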